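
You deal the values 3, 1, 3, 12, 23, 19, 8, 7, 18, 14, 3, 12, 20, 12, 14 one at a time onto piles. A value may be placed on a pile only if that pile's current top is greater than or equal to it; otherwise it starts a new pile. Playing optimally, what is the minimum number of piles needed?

5

Place each on the leftmost legal pile:
3 → new pile 1 (tops now [3])
1 → pile 1 (tops now [1])
3 → new pile 2 (tops now [1, 3])
12 → new pile 3 (tops now [1, 3, 12])
23 → new pile 4 (tops now [1, 3, 12, 23])
19 → pile 4 (tops now [1, 3, 12, 19])
8 → pile 3 (tops now [1, 3, 8, 19])
7 → pile 3 (tops now [1, 3, 7, 19])
18 → pile 4 (tops now [1, 3, 7, 18])
14 → pile 4 (tops now [1, 3, 7, 14])
3 → pile 2 (tops now [1, 3, 7, 14])
12 → pile 4 (tops now [1, 3, 7, 12])
20 → new pile 5 (tops now [1, 3, 7, 12, 20])
12 → pile 4 (tops now [1, 3, 7, 12, 20])
14 → pile 5 (tops now [1, 3, 7, 12, 14])
Five piles.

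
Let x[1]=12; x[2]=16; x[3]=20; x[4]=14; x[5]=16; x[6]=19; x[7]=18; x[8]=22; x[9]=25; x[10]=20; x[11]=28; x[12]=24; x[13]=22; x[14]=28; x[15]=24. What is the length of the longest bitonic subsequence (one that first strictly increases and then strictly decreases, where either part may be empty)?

inc[i] = longest strictly increasing subsequence ending at i; dec[i] = longest strictly decreasing subsequence starting at i:
i:      1  2  3  4  5  6  7  8  9 10 11 12 13 14 15
x[i]:  12 16 20 14 16 19 18 22 25 20 28 24 22 28 24
inc:    1  2  3  2  3  4  4  5  6  5  7  6  6  7  7
dec:    1  2  3  1  1  2  1  2  3  1  3  2  1  2  1
Best peak at i=11 (value 28): inc=7, dec=3, length 7+3−1 = 9.

9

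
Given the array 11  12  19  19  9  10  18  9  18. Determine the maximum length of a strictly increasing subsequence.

Let dp[i] be the length of the longest such subsequence ending at index i:
i:      1  2  3  4  5  6  7  8  9
a[i]:  11 12 19 19  9 10 18  9 18
dp:     1  2  3  3  1  2  3  1  3
Maximum dp value is 3.

3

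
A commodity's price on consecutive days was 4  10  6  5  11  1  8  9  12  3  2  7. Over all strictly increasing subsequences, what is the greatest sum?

Let S[i] be the best sum of a strictly increasing subsequence ending at i:
i:      1  2  3  4  5  6  7  8  9 10 11 12
a[i]:   4 10  6  5 11  1  8  9 12  3  2  7
S:      4 14 10  9 25  1 18 27 39  4  3 17
Maximum is 39 (e.g. 4 + 6 + 8 + 9 + 12).

39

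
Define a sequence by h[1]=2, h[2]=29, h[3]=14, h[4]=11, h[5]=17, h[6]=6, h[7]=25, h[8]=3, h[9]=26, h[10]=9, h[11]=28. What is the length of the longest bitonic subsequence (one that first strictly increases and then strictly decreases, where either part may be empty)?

inc[i] = longest strictly increasing subsequence ending at i; dec[i] = longest strictly decreasing subsequence starting at i:
i:      1  2  3  4  5  6  7  8  9 10 11
h[i]:   2 29 14 11 17  6 25  3 26  9 28
inc:    1  2  2  2  3  2  4  2  5  3  6
dec:    1  5  4  3  3  2  2  1  2  1  1
Best peak at i=2 (value 29): inc=2, dec=5, length 2+5−1 = 6.

6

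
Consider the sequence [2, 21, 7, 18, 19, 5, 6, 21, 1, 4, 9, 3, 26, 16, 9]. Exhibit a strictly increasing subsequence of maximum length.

2, 7, 18, 19, 21, 26

Patience tails give the LIS length; then backtrack through the dp parents:
2 → extends → [2]
21 → extends → [2, 21]
7 → replaces 21 → [2, 7]
18 → extends → [2, 7, 18]
19 → extends → [2, 7, 18, 19]
5 → replaces 7 → [2, 5, 18, 19]
6 → replaces 18 → [2, 5, 6, 19]
21 → extends → [2, 5, 6, 19, 21]
1 → replaces 2 → [1, 5, 6, 19, 21]
4 → replaces 5 → [1, 4, 6, 19, 21]
9 → replaces 19 → [1, 4, 6, 9, 21]
3 → replaces 4 → [1, 3, 6, 9, 21]
26 → extends → [1, 3, 6, 9, 21, 26]
16 → replaces 21 → [1, 3, 6, 9, 16, 26]
9 → already a tail → [1, 3, 6, 9, 16, 26]
Length 6; one witness is 2, 7, 18, 19, 21, 26.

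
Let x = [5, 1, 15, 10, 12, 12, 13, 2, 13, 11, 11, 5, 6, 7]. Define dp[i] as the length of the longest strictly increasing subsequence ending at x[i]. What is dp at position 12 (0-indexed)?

4

dp[i] = 1 + max{dp[j] : j<i, x[j]<x[i]} (or 1 if no such j):
i:      0  1  2  3  4  5  6  7  8  9 10 11 12 13
x[i]:   5  1 15 10 12 12 13  2 13 11 11  5  6  7
dp:     1  1  2  2  3  3  4  2  4  3  3  3  4  5
At index 12 the value is 4.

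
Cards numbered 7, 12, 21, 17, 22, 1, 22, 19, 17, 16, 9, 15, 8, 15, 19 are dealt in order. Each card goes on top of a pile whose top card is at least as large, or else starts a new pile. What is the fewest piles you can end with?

Place each on the leftmost legal pile:
7 → new pile 1 (tops now [7])
12 → new pile 2 (tops now [7, 12])
21 → new pile 3 (tops now [7, 12, 21])
17 → pile 3 (tops now [7, 12, 17])
22 → new pile 4 (tops now [7, 12, 17, 22])
1 → pile 1 (tops now [1, 12, 17, 22])
22 → pile 4 (tops now [1, 12, 17, 22])
19 → pile 4 (tops now [1, 12, 17, 19])
17 → pile 3 (tops now [1, 12, 17, 19])
16 → pile 3 (tops now [1, 12, 16, 19])
9 → pile 2 (tops now [1, 9, 16, 19])
15 → pile 3 (tops now [1, 9, 15, 19])
8 → pile 2 (tops now [1, 8, 15, 19])
15 → pile 3 (tops now [1, 8, 15, 19])
19 → pile 4 (tops now [1, 8, 15, 19])
Four piles.

4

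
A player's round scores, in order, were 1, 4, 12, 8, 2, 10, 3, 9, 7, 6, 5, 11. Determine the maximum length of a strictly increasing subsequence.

Let dp[i] be the length of the longest such subsequence ending at index i:
i:      1  2  3  4  5  6  7  8  9 10 11 12
a[i]:   1  4 12  8  2 10  3  9  7  6  5 11
dp:     1  2  3  3  2  4  3  4  4  4  4  5
Maximum dp value is 5.

5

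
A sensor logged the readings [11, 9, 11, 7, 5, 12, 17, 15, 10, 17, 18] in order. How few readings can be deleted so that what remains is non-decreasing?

5

Fewest deletions = n − (longest non-decreasing subsequence).
i:      1  2  3  4  5  6  7  8  9 10 11
a[i]:  11  9 11  7  5 12 17 15 10 17 18
dp:     1  1  2  1  1  3  4  4  2  5  6
max dp = 6, so deletions = 11 − 6 = 5.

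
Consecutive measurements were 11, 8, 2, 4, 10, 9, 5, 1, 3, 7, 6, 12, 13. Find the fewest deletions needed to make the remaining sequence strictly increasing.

Fewest deletions = n − (longest strictly increasing subsequence).
i:      1  2  3  4  5  6  7  8  9 10 11 12 13
a[i]:  11  8  2  4 10  9  5  1  3  7  6 12 13
dp:     1  1  1  2  3  3  3  1  2  4  4  5  6
max dp = 6, so deletions = 13 − 6 = 7.

7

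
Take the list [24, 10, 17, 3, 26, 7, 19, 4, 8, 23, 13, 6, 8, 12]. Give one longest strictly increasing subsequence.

3, 4, 6, 8, 12

Patience tails give the LIS length; then backtrack through the dp parents:
24 → extends → [24]
10 → replaces 24 → [10]
17 → extends → [10, 17]
3 → replaces 10 → [3, 17]
26 → extends → [3, 17, 26]
7 → replaces 17 → [3, 7, 26]
19 → replaces 26 → [3, 7, 19]
4 → replaces 7 → [3, 4, 19]
8 → replaces 19 → [3, 4, 8]
23 → extends → [3, 4, 8, 23]
13 → replaces 23 → [3, 4, 8, 13]
6 → replaces 8 → [3, 4, 6, 13]
8 → replaces 13 → [3, 4, 6, 8]
12 → extends → [3, 4, 6, 8, 12]
Length 5; one witness is 3, 4, 6, 8, 12.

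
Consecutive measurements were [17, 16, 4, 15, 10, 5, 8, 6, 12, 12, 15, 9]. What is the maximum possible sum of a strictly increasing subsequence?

Let S[i] be the best sum of a strictly increasing subsequence ending at i:
i:      1  2  3  4  5  6  7  8  9 10 11 12
a[i]:  17 16  4 15 10  5  8  6 12 12 15  9
S:     17 16  4 19 14  9 17 15 29 29 44 26
Maximum is 44 (e.g. 4 + 5 + 8 + 12 + 15).

44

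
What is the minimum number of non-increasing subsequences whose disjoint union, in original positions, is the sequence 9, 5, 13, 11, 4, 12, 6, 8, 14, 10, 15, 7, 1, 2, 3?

5

The minimum number of non-increasing subsequences covering a sequence equals the length of its longest strictly increasing subsequence.
LIS length is 5 (e.g. 9, 11, 12, 14, 15), so 5 piles are needed.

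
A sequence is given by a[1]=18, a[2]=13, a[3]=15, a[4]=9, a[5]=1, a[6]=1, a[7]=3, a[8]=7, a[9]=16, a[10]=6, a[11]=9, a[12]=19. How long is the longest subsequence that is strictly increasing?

5

Track the smallest tail for each achievable length (strict):
18 → extends → [18]
13 → replaces 18 → [13]
15 → extends → [13, 15]
9 → replaces 13 → [9, 15]
1 → replaces 9 → [1, 15]
1 → already a tail → [1, 15]
3 → replaces 15 → [1, 3]
7 → extends → [1, 3, 7]
16 → extends → [1, 3, 7, 16]
6 → replaces 7 → [1, 3, 6, 16]
9 → replaces 16 → [1, 3, 6, 9]
19 → extends → [1, 3, 6, 9, 19]
Five tails, so the longest strictly increasing subsequence has length 5 (e.g. 1, 3, 7, 16, 19).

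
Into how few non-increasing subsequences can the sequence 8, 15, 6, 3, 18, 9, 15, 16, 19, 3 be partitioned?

The minimum number of non-increasing subsequences covering a sequence equals the length of its longest strictly increasing subsequence.
LIS length is 5 (e.g. 8, 9, 15, 16, 19), so 5 piles are needed.

5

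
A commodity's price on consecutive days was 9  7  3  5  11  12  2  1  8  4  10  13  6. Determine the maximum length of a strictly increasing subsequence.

Track the smallest tail for each achievable length (strict):
9 → extends → [9]
7 → replaces 9 → [7]
3 → replaces 7 → [3]
5 → extends → [3, 5]
11 → extends → [3, 5, 11]
12 → extends → [3, 5, 11, 12]
2 → replaces 3 → [2, 5, 11, 12]
1 → replaces 2 → [1, 5, 11, 12]
8 → replaces 11 → [1, 5, 8, 12]
4 → replaces 5 → [1, 4, 8, 12]
10 → replaces 12 → [1, 4, 8, 10]
13 → extends → [1, 4, 8, 10, 13]
6 → replaces 8 → [1, 4, 6, 10, 13]
Five tails, so the longest strictly increasing subsequence has length 5 (e.g. 3, 5, 11, 12, 13).

5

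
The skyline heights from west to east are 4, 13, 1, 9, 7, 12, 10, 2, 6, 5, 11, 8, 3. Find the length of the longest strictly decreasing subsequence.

6

Let dp[i] be the longest strictly decreasing subsequence ending at i:
i:      1  2  3  4  5  6  7  8  9 10 11 12 13
a[i]:   4 13  1  9  7 12 10  2  6  5 11  8  3
dp:     1  1  2  2  3  2  3  4  4  5  3  4  6
Maximum is 6.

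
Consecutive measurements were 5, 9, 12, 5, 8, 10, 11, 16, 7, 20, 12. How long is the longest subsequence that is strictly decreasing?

Negate each value so 'decreasing' becomes 'increasing', then run patience tails on the negated sequence:
-5 → extends → [-5]
-9 → replaces -5 → [-9]
-12 → replaces -9 → [-12]
-5 → extends → [-12, -5]
-8 → replaces -5 → [-12, -8]
-10 → replaces -8 → [-12, -10]
-11 → replaces -10 → [-12, -11]
-16 → replaces -12 → [-16, -11]
-7 → extends → [-16, -11, -7]
-20 → replaces -16 → [-20, -11, -7]
-12 → replaces -11 → [-20, -12, -7]
Three tails, so the longest strictly decreasing subsequence of the original has length 3.

3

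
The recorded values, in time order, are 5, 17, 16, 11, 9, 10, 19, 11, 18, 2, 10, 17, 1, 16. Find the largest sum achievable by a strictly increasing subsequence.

Let S[i] be the best sum of a strictly increasing subsequence ending at i:
i:      1  2  3  4  5  6  7  8  9 10 11 12 13 14
a[i]:   5 17 16 11  9 10 19 11 18  2 10 17  1 16
S:      5 22 21 16 14 24 43 35 53  2 24 52  1 51
Maximum is 53 (e.g. 5 + 9 + 10 + 11 + 18).

53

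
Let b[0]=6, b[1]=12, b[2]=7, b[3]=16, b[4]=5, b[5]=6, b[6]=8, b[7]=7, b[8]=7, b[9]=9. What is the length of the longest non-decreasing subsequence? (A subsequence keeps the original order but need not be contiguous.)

5

Track the smallest tail for each achievable length (allowing ties):
6 → extends → [6]
12 → extends → [6, 12]
7 → replaces 12 → [6, 7]
16 → extends → [6, 7, 16]
5 → replaces 6 → [5, 7, 16]
6 → replaces 7 → [5, 6, 16]
8 → replaces 16 → [5, 6, 8]
7 → replaces 8 → [5, 6, 7]
7 → extends → [5, 6, 7, 7]
9 → extends → [5, 6, 7, 7, 9]
Five tails, so the longest non-decreasing subsequence has length 5 (e.g. 6, 7, 7, 7, 9).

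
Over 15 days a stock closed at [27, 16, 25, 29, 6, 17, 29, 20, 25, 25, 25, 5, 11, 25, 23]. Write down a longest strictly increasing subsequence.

Patience tails give the LIS length; then backtrack through the dp parents:
27 → extends → [27]
16 → replaces 27 → [16]
25 → extends → [16, 25]
29 → extends → [16, 25, 29]
6 → replaces 16 → [6, 25, 29]
17 → replaces 25 → [6, 17, 29]
29 → already a tail → [6, 17, 29]
20 → replaces 29 → [6, 17, 20]
25 → extends → [6, 17, 20, 25]
25 → already a tail → [6, 17, 20, 25]
25 → already a tail → [6, 17, 20, 25]
5 → replaces 6 → [5, 17, 20, 25]
11 → replaces 17 → [5, 11, 20, 25]
25 → already a tail → [5, 11, 20, 25]
23 → replaces 25 → [5, 11, 20, 23]
Length 4; one witness is 16, 17, 20, 25.

16, 17, 20, 25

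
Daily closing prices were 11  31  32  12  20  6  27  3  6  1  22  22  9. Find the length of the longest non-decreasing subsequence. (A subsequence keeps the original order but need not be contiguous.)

5

Let dp[i] be the length of the longest such subsequence ending at index i:
i:      1  2  3  4  5  6  7  8  9 10 11 12 13
a[i]:  11 31 32 12 20  6 27  3  6  1 22 22  9
dp:     1  2  3  2  3  1  4  1  2  1  4  5  3
Maximum dp value is 5.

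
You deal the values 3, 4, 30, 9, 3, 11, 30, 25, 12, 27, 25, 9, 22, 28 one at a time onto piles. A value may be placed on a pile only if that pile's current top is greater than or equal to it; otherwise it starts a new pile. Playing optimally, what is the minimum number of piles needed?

7

The minimum number of non-increasing subsequences covering a sequence equals the length of its longest strictly increasing subsequence.
LIS length is 7 (e.g. 3, 4, 9, 11, 25, 27, 28), so 7 piles are needed.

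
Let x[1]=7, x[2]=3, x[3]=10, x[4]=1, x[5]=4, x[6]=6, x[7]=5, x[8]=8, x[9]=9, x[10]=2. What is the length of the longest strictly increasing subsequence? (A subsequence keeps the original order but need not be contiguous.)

5

Track the smallest tail for each achievable length (strict):
7 → extends → [7]
3 → replaces 7 → [3]
10 → extends → [3, 10]
1 → replaces 3 → [1, 10]
4 → replaces 10 → [1, 4]
6 → extends → [1, 4, 6]
5 → replaces 6 → [1, 4, 5]
8 → extends → [1, 4, 5, 8]
9 → extends → [1, 4, 5, 8, 9]
2 → replaces 4 → [1, 2, 5, 8, 9]
Five tails, so the longest strictly increasing subsequence has length 5 (e.g. 3, 4, 6, 8, 9).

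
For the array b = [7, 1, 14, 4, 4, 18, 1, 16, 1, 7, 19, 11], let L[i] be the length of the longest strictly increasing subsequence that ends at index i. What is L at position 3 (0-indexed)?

dp[i] = 1 + max{dp[j] : j<i, b[j]<b[i]} (or 1 if no such j):
i:      0  1  2  3  4  5  6  7  8  9 10 11
b[i]:   7  1 14  4  4 18  1 16  1  7 19 11
dp:     1  1  2  2  2  3  1  3  1  3  4  4
At index 3 the value is 2.

2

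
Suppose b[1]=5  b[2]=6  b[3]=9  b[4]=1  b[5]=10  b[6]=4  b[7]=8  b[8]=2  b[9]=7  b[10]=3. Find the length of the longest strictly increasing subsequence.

4

Track the smallest tail for each achievable length (strict):
5 → extends → [5]
6 → extends → [5, 6]
9 → extends → [5, 6, 9]
1 → replaces 5 → [1, 6, 9]
10 → extends → [1, 6, 9, 10]
4 → replaces 6 → [1, 4, 9, 10]
8 → replaces 9 → [1, 4, 8, 10]
2 → replaces 4 → [1, 2, 8, 10]
7 → replaces 8 → [1, 2, 7, 10]
3 → replaces 7 → [1, 2, 3, 10]
Four tails, so the longest strictly increasing subsequence has length 4 (e.g. 5, 6, 9, 10).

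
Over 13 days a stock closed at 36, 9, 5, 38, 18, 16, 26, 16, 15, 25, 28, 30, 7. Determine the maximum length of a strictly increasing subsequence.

Let dp[i] be the length of the longest such subsequence ending at index i:
i:      1  2  3  4  5  6  7  8  9 10 11 12 13
a[i]:  36  9  5 38 18 16 26 16 15 25 28 30  7
dp:     1  1  1  2  2  2  3  2  2  3  4  5  2
Maximum dp value is 5.

5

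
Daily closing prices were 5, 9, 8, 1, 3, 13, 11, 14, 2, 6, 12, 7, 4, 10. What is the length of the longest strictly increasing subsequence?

5

Track the smallest tail for each achievable length (strict):
5 → extends → [5]
9 → extends → [5, 9]
8 → replaces 9 → [5, 8]
1 → replaces 5 → [1, 8]
3 → replaces 8 → [1, 3]
13 → extends → [1, 3, 13]
11 → replaces 13 → [1, 3, 11]
14 → extends → [1, 3, 11, 14]
2 → replaces 3 → [1, 2, 11, 14]
6 → replaces 11 → [1, 2, 6, 14]
12 → replaces 14 → [1, 2, 6, 12]
7 → replaces 12 → [1, 2, 6, 7]
4 → replaces 6 → [1, 2, 4, 7]
10 → extends → [1, 2, 4, 7, 10]
Five tails, so the longest strictly increasing subsequence has length 5 (e.g. 1, 3, 6, 7, 10).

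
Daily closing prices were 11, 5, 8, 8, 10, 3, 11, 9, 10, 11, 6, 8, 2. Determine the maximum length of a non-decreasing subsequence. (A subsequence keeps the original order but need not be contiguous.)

6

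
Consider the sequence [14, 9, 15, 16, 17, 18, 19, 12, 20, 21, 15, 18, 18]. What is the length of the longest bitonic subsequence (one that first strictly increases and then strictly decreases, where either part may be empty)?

inc[i] = longest strictly increasing subsequence ending at i; dec[i] = longest strictly decreasing subsequence starting at i:
i:      1  2  3  4  5  6  7  8  9 10 11 12 13
a[i]:  14  9 15 16 17 18 19 12 20 21 15 18 18
inc:    1  1  2  3  4  5  6  2  7  8  3  5  5
dec:    2  1  2  2  2  2  2  1  2  2  1  1  1
Best peak at i=10 (value 21): inc=8, dec=2, length 8+2−1 = 9.

9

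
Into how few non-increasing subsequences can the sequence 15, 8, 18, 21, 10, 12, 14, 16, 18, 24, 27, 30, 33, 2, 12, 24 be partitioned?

The minimum number of non-increasing subsequences covering a sequence equals the length of its longest strictly increasing subsequence.
LIS length is 10 (e.g. 8, 10, 12, 14, 16, 18, 24, 27, 30, 33), so 10 piles are needed.

10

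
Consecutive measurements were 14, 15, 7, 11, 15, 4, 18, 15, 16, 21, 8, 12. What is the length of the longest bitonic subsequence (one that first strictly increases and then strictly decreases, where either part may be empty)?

6

inc[i] = longest strictly increasing subsequence ending at i; dec[i] = longest strictly decreasing subsequence starting at i:
i:      1  2  3  4  5  6  7  8  9 10 11 12
a[i]:  14 15  7 11 15  4 18 15 16 21  8 12
inc:    1  2  1  2  3  1  4  3  4  5  2  3
dec:    3  3  2  2  2  1  3  2  2  2  1  1
Best peak at i=7 (value 18): inc=4, dec=3, length 4+3−1 = 6.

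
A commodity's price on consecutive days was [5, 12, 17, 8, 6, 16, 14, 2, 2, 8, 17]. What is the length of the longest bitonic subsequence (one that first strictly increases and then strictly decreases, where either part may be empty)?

6

inc[i] = longest strictly increasing subsequence ending at i; dec[i] = longest strictly decreasing subsequence starting at i:
i:      1  2  3  4  5  6  7  8  9 10 11
a[i]:   5 12 17  8  6 16 14  2  2  8 17
inc:    1  2  3  2  2  3  3  1  1  3  4
dec:    2  4  4  3  2  3  2  1  1  1  1
Best peak at i=3 (value 17): inc=3, dec=4, length 3+4−1 = 6.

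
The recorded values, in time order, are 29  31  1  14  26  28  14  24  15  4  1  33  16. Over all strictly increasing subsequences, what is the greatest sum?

102

Let S[i] be the best sum of a strictly increasing subsequence ending at i:
i:       1   2   3   4   5   6   7   8   9  10  11  12  13
a[i]:   29  31   1  14  26  28  14  24  15   4   1  33  16
S:      29  60   1  15  41  69  15  39  30   5   1 102  46
Maximum is 102 (e.g. 1 + 14 + 26 + 28 + 33).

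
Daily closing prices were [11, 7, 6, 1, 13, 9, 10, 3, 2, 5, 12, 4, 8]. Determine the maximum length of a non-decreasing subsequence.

Let dp[i] be the length of the longest such subsequence ending at index i:
i:      1  2  3  4  5  6  7  8  9 10 11 12 13
a[i]:  11  7  6  1 13  9 10  3  2  5 12  4  8
dp:     1  1  1  1  2  2  3  2  2  3  4  3  4
Maximum dp value is 4.

4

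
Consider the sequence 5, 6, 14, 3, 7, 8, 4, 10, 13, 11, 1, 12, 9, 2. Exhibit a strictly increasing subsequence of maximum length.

Patience tails give the LIS length; then backtrack through the dp parents:
5 → extends → [5]
6 → extends → [5, 6]
14 → extends → [5, 6, 14]
3 → replaces 5 → [3, 6, 14]
7 → replaces 14 → [3, 6, 7]
8 → extends → [3, 6, 7, 8]
4 → replaces 6 → [3, 4, 7, 8]
10 → extends → [3, 4, 7, 8, 10]
13 → extends → [3, 4, 7, 8, 10, 13]
11 → replaces 13 → [3, 4, 7, 8, 10, 11]
1 → replaces 3 → [1, 4, 7, 8, 10, 11]
12 → extends → [1, 4, 7, 8, 10, 11, 12]
9 → replaces 10 → [1, 4, 7, 8, 9, 11, 12]
2 → replaces 4 → [1, 2, 7, 8, 9, 11, 12]
Length 7; one witness is 5, 6, 7, 8, 10, 11, 12.

5, 6, 7, 8, 10, 11, 12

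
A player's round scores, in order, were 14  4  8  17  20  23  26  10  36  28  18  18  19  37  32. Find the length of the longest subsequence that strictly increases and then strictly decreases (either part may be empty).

inc[i] = longest strictly increasing subsequence ending at i; dec[i] = longest strictly decreasing subsequence starting at i:
i:      1  2  3  4  5  6  7  8  9 10 11 12 13 14 15
a[i]:  14  4  8 17 20 23 26 10 36 28 18 18 19 37 32
inc:    1  1  2  3  4  5  6  3  7  7  4  4  5  8  8
dec:    2  1  1  2  2  2  2  1  3  2  1  1  1  2  1
Best peak at i=9 (value 36): inc=7, dec=3, length 7+3−1 = 9.

9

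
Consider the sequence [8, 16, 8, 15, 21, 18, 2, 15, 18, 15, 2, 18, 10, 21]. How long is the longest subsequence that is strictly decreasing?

Let dp[i] be the longest strictly decreasing subsequence ending at i:
i:      1  2  3  4  5  6  7  8  9 10 11 12 13 14
a[i]:   8 16  8 15 21 18  2 15 18 15  2 18 10 21
dp:     1  1  2  2  1  2  3  3  2  3  4  2  4  1
Maximum is 4.

4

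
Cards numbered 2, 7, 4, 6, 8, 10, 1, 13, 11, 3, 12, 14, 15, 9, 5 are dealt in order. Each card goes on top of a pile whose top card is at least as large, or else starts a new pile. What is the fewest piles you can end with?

9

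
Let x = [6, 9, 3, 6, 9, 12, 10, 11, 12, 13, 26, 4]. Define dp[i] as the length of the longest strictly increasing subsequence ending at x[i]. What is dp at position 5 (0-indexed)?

4

dp[i] = 1 + max{dp[j] : j<i, x[j]<x[i]} (or 1 if no such j):
i:      0  1  2  3  4  5  6  7  8  9 10 11
x[i]:   6  9  3  6  9 12 10 11 12 13 26  4
dp:     1  2  1  2  3  4  4  5  6  7  8  2
At index 5 the value is 4.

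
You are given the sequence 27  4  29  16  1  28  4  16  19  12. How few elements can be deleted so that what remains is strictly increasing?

6

Fewest deletions = n − (longest strictly increasing subsequence).
Patience tails:
27 → extends → [27]
4 → replaces 27 → [4]
29 → extends → [4, 29]
16 → replaces 29 → [4, 16]
1 → replaces 4 → [1, 16]
28 → extends → [1, 16, 28]
4 → replaces 16 → [1, 4, 28]
16 → replaces 28 → [1, 4, 16]
19 → extends → [1, 4, 16, 19]
12 → replaces 16 → [1, 4, 12, 19]
Longest strictly increasing subsequence has length 4, so deletions = 10 − 4 = 6.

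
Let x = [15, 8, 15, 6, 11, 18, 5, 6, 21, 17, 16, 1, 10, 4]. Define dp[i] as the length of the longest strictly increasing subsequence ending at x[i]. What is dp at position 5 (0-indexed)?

dp[i] = 1 + max{dp[j] : j<i, x[j]<x[i]} (or 1 if no such j):
i:      0  1  2  3  4  5  6  7  8  9 10 11 12 13
x[i]:  15  8 15  6 11 18  5  6 21 17 16  1 10  4
dp:     1  1  2  1  2  3  1  2  4  3  3  1  3  2
At index 5 the value is 3.

3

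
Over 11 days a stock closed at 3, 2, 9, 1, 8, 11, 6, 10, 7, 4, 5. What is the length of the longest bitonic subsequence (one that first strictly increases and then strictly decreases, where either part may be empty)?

inc[i] = longest strictly increasing subsequence ending at i; dec[i] = longest strictly decreasing subsequence starting at i:
i:      1  2  3  4  5  6  7  8  9 10 11
a[i]:   3  2  9  1  8 11  6 10  7  4  5
inc:    1  1  2  1  2  3  2  3  3  2  3
dec:    3  2  4  1  3  4  2  3  2  1  1
Best peak at i=6 (value 11): inc=3, dec=4, length 3+4−1 = 6.

6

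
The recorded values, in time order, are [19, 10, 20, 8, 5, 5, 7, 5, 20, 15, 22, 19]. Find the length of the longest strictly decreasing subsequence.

Let dp[i] be the longest strictly decreasing subsequence ending at i:
i:      1  2  3  4  5  6  7  8  9 10 11 12
a[i]:  19 10 20  8  5  5  7  5 20 15 22 19
dp:     1  2  1  3  4  4  4  5  1  2  1  2
Maximum is 5.

5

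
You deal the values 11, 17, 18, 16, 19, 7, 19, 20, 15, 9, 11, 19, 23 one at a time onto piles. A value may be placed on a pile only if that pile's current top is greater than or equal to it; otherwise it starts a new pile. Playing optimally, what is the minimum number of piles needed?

6

The minimum number of non-increasing subsequences covering a sequence equals the length of its longest strictly increasing subsequence.
LIS length is 6 (e.g. 11, 17, 18, 19, 20, 23), so 6 piles are needed.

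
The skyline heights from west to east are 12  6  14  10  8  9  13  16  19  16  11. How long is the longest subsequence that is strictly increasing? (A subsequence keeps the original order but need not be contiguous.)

Let dp[i] be the length of the longest such subsequence ending at index i:
i:      1  2  3  4  5  6  7  8  9 10 11
a[i]:  12  6 14 10  8  9 13 16 19 16 11
dp:     1  1  2  2  2  3  4  5  6  5  4
Maximum dp value is 6.

6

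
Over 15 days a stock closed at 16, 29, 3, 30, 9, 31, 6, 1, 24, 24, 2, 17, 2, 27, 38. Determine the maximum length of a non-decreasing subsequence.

Track the smallest tail for each achievable length (allowing ties):
16 → extends → [16]
29 → extends → [16, 29]
3 → replaces 16 → [3, 29]
30 → extends → [3, 29, 30]
9 → replaces 29 → [3, 9, 30]
31 → extends → [3, 9, 30, 31]
6 → replaces 9 → [3, 6, 30, 31]
1 → replaces 3 → [1, 6, 30, 31]
24 → replaces 30 → [1, 6, 24, 31]
24 → replaces 31 → [1, 6, 24, 24]
2 → replaces 6 → [1, 2, 24, 24]
17 → replaces 24 → [1, 2, 17, 24]
2 → replaces 17 → [1, 2, 2, 24]
27 → extends → [1, 2, 2, 24, 27]
38 → extends → [1, 2, 2, 24, 27, 38]
Six tails, so the longest non-decreasing subsequence has length 6 (e.g. 3, 9, 24, 24, 27, 38).

6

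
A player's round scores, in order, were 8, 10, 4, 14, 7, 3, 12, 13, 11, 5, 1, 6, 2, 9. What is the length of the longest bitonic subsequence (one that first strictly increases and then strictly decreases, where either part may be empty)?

7

inc[i] = longest strictly increasing subsequence ending at i; dec[i] = longest strictly decreasing subsequence starting at i:
i:      1  2  3  4  5  6  7  8  9 10 11 12 13 14
a[i]:   8 10  4 14  7  3 12 13 11  5  1  6  2  9
inc:    1  2  1  3  2  1  3  4  3  2  1  3  2  4
dec:    4  4  3  5  3  2  4  4  3  2  1  2  1  1
Best peak at i=4 (value 14): inc=3, dec=5, length 3+5−1 = 7.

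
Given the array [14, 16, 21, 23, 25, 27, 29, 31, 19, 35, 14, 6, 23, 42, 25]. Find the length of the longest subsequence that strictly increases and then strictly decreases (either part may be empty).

inc[i] = longest strictly increasing subsequence ending at i; dec[i] = longest strictly decreasing subsequence starting at i:
i:      1  2  3  4  5  6  7  8  9 10 11 12 13 14 15
a[i]:  14 16 21 23 25 27 29 31 19 35 14  6 23 42 25
inc:    1  2  3  4  5  6  7  8  3  9  1  1  4 10  5
dec:    2  3  4  4  4  4  4  4  3  3  2  1  1  2  1
Best peak at i=8 (value 31): inc=8, dec=4, length 8+4−1 = 11.

11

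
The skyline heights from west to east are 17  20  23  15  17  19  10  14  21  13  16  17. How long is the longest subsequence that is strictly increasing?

4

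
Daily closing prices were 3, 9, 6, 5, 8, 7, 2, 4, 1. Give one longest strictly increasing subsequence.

Patience tails give the LIS length; then backtrack through the dp parents:
3 → extends → [3]
9 → extends → [3, 9]
6 → replaces 9 → [3, 6]
5 → replaces 6 → [3, 5]
8 → extends → [3, 5, 8]
7 → replaces 8 → [3, 5, 7]
2 → replaces 3 → [2, 5, 7]
4 → replaces 5 → [2, 4, 7]
1 → replaces 2 → [1, 4, 7]
Length 3; one witness is 3, 6, 8.

3, 6, 8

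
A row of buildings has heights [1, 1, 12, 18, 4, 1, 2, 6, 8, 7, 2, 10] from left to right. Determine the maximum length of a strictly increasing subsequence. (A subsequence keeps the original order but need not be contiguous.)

5

Let dp[i] be the length of the longest such subsequence ending at index i:
i:      1  2  3  4  5  6  7  8  9 10 11 12
a[i]:   1  1 12 18  4  1  2  6  8  7  2 10
dp:     1  1  2  3  2  1  2  3  4  4  2  5
Maximum dp value is 5.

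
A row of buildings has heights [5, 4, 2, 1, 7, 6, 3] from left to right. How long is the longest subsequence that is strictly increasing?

2

Track the smallest tail for each achievable length (strict):
5 → extends → [5]
4 → replaces 5 → [4]
2 → replaces 4 → [2]
1 → replaces 2 → [1]
7 → extends → [1, 7]
6 → replaces 7 → [1, 6]
3 → replaces 6 → [1, 3]
Two tails, so the longest strictly increasing subsequence has length 2 (e.g. 5, 7).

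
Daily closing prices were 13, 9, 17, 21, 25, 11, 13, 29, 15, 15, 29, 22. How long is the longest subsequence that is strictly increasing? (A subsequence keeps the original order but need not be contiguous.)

5

Track the smallest tail for each achievable length (strict):
13 → extends → [13]
9 → replaces 13 → [9]
17 → extends → [9, 17]
21 → extends → [9, 17, 21]
25 → extends → [9, 17, 21, 25]
11 → replaces 17 → [9, 11, 21, 25]
13 → replaces 21 → [9, 11, 13, 25]
29 → extends → [9, 11, 13, 25, 29]
15 → replaces 25 → [9, 11, 13, 15, 29]
15 → already a tail → [9, 11, 13, 15, 29]
29 → already a tail → [9, 11, 13, 15, 29]
22 → replaces 29 → [9, 11, 13, 15, 22]
Five tails, so the longest strictly increasing subsequence has length 5 (e.g. 13, 17, 21, 25, 29).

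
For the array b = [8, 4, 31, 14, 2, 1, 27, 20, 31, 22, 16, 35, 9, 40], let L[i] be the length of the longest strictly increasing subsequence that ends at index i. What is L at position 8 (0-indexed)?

4

dp[i] = 1 + max{dp[j] : j<i, b[j]<b[i]} (or 1 if no such j):
i:      0  1  2  3  4  5  6  7  8  9 10 11 12 13
b[i]:   8  4 31 14  2  1 27 20 31 22 16 35  9 40
dp:     1  1  2  2  1  1  3  3  4  4  3  5  2  6
At index 8 the value is 4.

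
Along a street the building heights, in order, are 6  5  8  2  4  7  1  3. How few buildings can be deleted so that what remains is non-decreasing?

Fewest deletions = n − (longest non-decreasing subsequence).
i:     1 2 3 4 5 6 7 8
a[i]:  6 5 8 2 4 7 1 3
dp:    1 1 2 1 2 3 1 2
max dp = 3, so deletions = 8 − 3 = 5.

5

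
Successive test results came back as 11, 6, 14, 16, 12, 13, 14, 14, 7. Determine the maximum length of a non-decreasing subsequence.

5

Track the smallest tail for each achievable length (allowing ties):
11 → extends → [11]
6 → replaces 11 → [6]
14 → extends → [6, 14]
16 → extends → [6, 14, 16]
12 → replaces 14 → [6, 12, 16]
13 → replaces 16 → [6, 12, 13]
14 → extends → [6, 12, 13, 14]
14 → extends → [6, 12, 13, 14, 14]
7 → replaces 12 → [6, 7, 13, 14, 14]
Five tails, so the longest non-decreasing subsequence has length 5 (e.g. 11, 12, 13, 14, 14).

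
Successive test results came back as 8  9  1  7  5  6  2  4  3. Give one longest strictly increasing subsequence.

Patience tails give the LIS length; then backtrack through the dp parents:
8 → extends → [8]
9 → extends → [8, 9]
1 → replaces 8 → [1, 9]
7 → replaces 9 → [1, 7]
5 → replaces 7 → [1, 5]
6 → extends → [1, 5, 6]
2 → replaces 5 → [1, 2, 6]
4 → replaces 6 → [1, 2, 4]
3 → replaces 4 → [1, 2, 3]
Length 3; one witness is 1, 5, 6.

1, 5, 6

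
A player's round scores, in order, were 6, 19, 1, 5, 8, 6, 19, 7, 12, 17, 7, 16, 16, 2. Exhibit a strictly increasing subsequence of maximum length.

1, 5, 6, 7, 12, 17

Patience tails give the LIS length; then backtrack through the dp parents:
6 → extends → [6]
19 → extends → [6, 19]
1 → replaces 6 → [1, 19]
5 → replaces 19 → [1, 5]
8 → extends → [1, 5, 8]
6 → replaces 8 → [1, 5, 6]
19 → extends → [1, 5, 6, 19]
7 → replaces 19 → [1, 5, 6, 7]
12 → extends → [1, 5, 6, 7, 12]
17 → extends → [1, 5, 6, 7, 12, 17]
7 → already a tail → [1, 5, 6, 7, 12, 17]
16 → replaces 17 → [1, 5, 6, 7, 12, 16]
16 → already a tail → [1, 5, 6, 7, 12, 16]
2 → replaces 5 → [1, 2, 6, 7, 12, 16]
Length 6; one witness is 1, 5, 6, 7, 12, 17.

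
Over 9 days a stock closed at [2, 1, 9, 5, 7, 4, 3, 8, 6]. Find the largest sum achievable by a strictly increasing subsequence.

22

Let S[i] be the best sum of a strictly increasing subsequence ending at i:
i:      1  2  3  4  5  6  7  8  9
a[i]:   2  1  9  5  7  4  3  8  6
S:      2  1 11  7 14  6  5 22 13
Maximum is 22 (e.g. 2 + 5 + 7 + 8).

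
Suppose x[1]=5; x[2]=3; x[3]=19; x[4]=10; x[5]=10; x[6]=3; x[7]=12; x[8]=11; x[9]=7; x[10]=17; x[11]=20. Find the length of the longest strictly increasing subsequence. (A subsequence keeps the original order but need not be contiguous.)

Track the smallest tail for each achievable length (strict):
5 → extends → [5]
3 → replaces 5 → [3]
19 → extends → [3, 19]
10 → replaces 19 → [3, 10]
10 → already a tail → [3, 10]
3 → already a tail → [3, 10]
12 → extends → [3, 10, 12]
11 → replaces 12 → [3, 10, 11]
7 → replaces 10 → [3, 7, 11]
17 → extends → [3, 7, 11, 17]
20 → extends → [3, 7, 11, 17, 20]
Five tails, so the longest strictly increasing subsequence has length 5 (e.g. 5, 10, 12, 17, 20).

5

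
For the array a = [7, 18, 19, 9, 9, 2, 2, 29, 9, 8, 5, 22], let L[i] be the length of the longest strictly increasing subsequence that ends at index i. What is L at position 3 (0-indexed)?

dp[i] = 1 + max{dp[j] : j<i, a[j]<a[i]} (or 1 if no such j):
i:      0  1  2  3  4  5  6  7  8  9 10 11
a[i]:   7 18 19  9  9  2  2 29  9  8  5 22
dp:     1  2  3  2  2  1  1  4  2  2  2  4
At index 3 the value is 2.

2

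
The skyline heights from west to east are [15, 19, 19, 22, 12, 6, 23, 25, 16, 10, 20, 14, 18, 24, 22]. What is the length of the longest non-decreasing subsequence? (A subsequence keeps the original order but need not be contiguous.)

6

Track the smallest tail for each achievable length (allowing ties):
15 → extends → [15]
19 → extends → [15, 19]
19 → extends → [15, 19, 19]
22 → extends → [15, 19, 19, 22]
12 → replaces 15 → [12, 19, 19, 22]
6 → replaces 12 → [6, 19, 19, 22]
23 → extends → [6, 19, 19, 22, 23]
25 → extends → [6, 19, 19, 22, 23, 25]
16 → replaces 19 → [6, 16, 19, 22, 23, 25]
10 → replaces 16 → [6, 10, 19, 22, 23, 25]
20 → replaces 22 → [6, 10, 19, 20, 23, 25]
14 → replaces 19 → [6, 10, 14, 20, 23, 25]
18 → replaces 20 → [6, 10, 14, 18, 23, 25]
24 → replaces 25 → [6, 10, 14, 18, 23, 24]
22 → replaces 23 → [6, 10, 14, 18, 22, 24]
Six tails, so the longest non-decreasing subsequence has length 6 (e.g. 15, 19, 19, 22, 23, 25).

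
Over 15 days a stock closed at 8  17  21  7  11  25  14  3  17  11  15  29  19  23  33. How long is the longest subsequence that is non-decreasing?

Track the smallest tail for each achievable length (allowing ties):
8 → extends → [8]
17 → extends → [8, 17]
21 → extends → [8, 17, 21]
7 → replaces 8 → [7, 17, 21]
11 → replaces 17 → [7, 11, 21]
25 → extends → [7, 11, 21, 25]
14 → replaces 21 → [7, 11, 14, 25]
3 → replaces 7 → [3, 11, 14, 25]
17 → replaces 25 → [3, 11, 14, 17]
11 → replaces 14 → [3, 11, 11, 17]
15 → replaces 17 → [3, 11, 11, 15]
29 → extends → [3, 11, 11, 15, 29]
19 → replaces 29 → [3, 11, 11, 15, 19]
23 → extends → [3, 11, 11, 15, 19, 23]
33 → extends → [3, 11, 11, 15, 19, 23, 33]
Seven tails, so the longest non-decreasing subsequence has length 7 (e.g. 8, 11, 14, 17, 19, 23, 33).

7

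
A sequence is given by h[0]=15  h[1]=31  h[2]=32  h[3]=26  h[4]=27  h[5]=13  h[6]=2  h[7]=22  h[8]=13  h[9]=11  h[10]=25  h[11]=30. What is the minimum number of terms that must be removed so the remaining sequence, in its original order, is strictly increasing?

8

Fewest deletions = n − (longest strictly increasing subsequence).
Patience tails:
15 → extends → [15]
31 → extends → [15, 31]
32 → extends → [15, 31, 32]
26 → replaces 31 → [15, 26, 32]
27 → replaces 32 → [15, 26, 27]
13 → replaces 15 → [13, 26, 27]
2 → replaces 13 → [2, 26, 27]
22 → replaces 26 → [2, 22, 27]
13 → replaces 22 → [2, 13, 27]
11 → replaces 13 → [2, 11, 27]
25 → replaces 27 → [2, 11, 25]
30 → extends → [2, 11, 25, 30]
Longest strictly increasing subsequence has length 4, so deletions = 12 − 4 = 8.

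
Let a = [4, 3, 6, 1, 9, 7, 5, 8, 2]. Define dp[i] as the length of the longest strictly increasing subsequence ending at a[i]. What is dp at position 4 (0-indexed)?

dp[i] = 1 + max{dp[j] : j<i, a[j]<a[i]} (or 1 if no such j):
i:     0 1 2 3 4 5 6 7 8
a[i]:  4 3 6 1 9 7 5 8 2
dp:    1 1 2 1 3 3 2 4 2
At index 4 the value is 3.

3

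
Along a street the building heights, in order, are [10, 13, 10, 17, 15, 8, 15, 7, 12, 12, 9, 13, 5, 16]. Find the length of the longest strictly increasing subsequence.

Track the smallest tail for each achievable length (strict):
10 → extends → [10]
13 → extends → [10, 13]
10 → already a tail → [10, 13]
17 → extends → [10, 13, 17]
15 → replaces 17 → [10, 13, 15]
8 → replaces 10 → [8, 13, 15]
15 → already a tail → [8, 13, 15]
7 → replaces 8 → [7, 13, 15]
12 → replaces 13 → [7, 12, 15]
12 → already a tail → [7, 12, 15]
9 → replaces 12 → [7, 9, 15]
13 → replaces 15 → [7, 9, 13]
5 → replaces 7 → [5, 9, 13]
16 → extends → [5, 9, 13, 16]
Four tails, so the longest strictly increasing subsequence has length 4 (e.g. 10, 13, 15, 16).

4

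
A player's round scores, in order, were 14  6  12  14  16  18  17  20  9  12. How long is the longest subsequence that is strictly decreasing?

Negate each value so 'decreasing' becomes 'increasing', then run patience tails on the negated sequence:
-14 → extends → [-14]
-6 → extends → [-14, -6]
-12 → replaces -6 → [-14, -12]
-14 → already a tail → [-14, -12]
-16 → replaces -14 → [-16, -12]
-18 → replaces -16 → [-18, -12]
-17 → replaces -12 → [-18, -17]
-20 → replaces -18 → [-20, -17]
-9 → extends → [-20, -17, -9]
-12 → replaces -9 → [-20, -17, -12]
Three tails, so the longest strictly decreasing subsequence of the original has length 3.

3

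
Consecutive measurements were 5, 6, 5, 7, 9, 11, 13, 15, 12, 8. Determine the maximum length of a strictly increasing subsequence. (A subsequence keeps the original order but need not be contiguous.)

7

Track the smallest tail for each achievable length (strict):
5 → extends → [5]
6 → extends → [5, 6]
5 → already a tail → [5, 6]
7 → extends → [5, 6, 7]
9 → extends → [5, 6, 7, 9]
11 → extends → [5, 6, 7, 9, 11]
13 → extends → [5, 6, 7, 9, 11, 13]
15 → extends → [5, 6, 7, 9, 11, 13, 15]
12 → replaces 13 → [5, 6, 7, 9, 11, 12, 15]
8 → replaces 9 → [5, 6, 7, 8, 11, 12, 15]
Seven tails, so the longest strictly increasing subsequence has length 7 (e.g. 5, 6, 7, 9, 11, 13, 15).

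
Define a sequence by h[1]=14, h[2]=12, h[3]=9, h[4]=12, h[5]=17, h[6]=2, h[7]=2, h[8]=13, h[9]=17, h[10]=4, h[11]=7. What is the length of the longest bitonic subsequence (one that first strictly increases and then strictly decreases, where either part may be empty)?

5

inc[i] = longest strictly increasing subsequence ending at i; dec[i] = longest strictly decreasing subsequence starting at i:
i:      1  2  3  4  5  6  7  8  9 10 11
h[i]:  14 12  9 12 17  2  2 13 17  4  7
inc:    1  1  1  2  3  1  1  3  4  2  3
dec:    4  3  2  2  3  1  1  2  2  1  1
Best peak at i=5 (value 17): inc=3, dec=3, length 3+3−1 = 5.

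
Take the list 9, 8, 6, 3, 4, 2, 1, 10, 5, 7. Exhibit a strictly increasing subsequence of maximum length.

3, 4, 5, 7

Patience tails give the LIS length; then backtrack through the dp parents:
9 → extends → [9]
8 → replaces 9 → [8]
6 → replaces 8 → [6]
3 → replaces 6 → [3]
4 → extends → [3, 4]
2 → replaces 3 → [2, 4]
1 → replaces 2 → [1, 4]
10 → extends → [1, 4, 10]
5 → replaces 10 → [1, 4, 5]
7 → extends → [1, 4, 5, 7]
Length 4; one witness is 3, 4, 5, 7.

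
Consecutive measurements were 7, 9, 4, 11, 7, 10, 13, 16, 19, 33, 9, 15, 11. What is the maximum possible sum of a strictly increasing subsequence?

108

Let S[i] be the best sum of a strictly increasing subsequence ending at i:
i:       1   2   3   4   5   6   7   8   9  10  11  12  13
a[i]:    7   9   4  11   7  10  13  16  19  33   9  15  11
S:       7  16   4  27  11  26  40  56  75 108  20  55  37
Maximum is 108 (e.g. 7 + 9 + 11 + 13 + 16 + 19 + 33).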